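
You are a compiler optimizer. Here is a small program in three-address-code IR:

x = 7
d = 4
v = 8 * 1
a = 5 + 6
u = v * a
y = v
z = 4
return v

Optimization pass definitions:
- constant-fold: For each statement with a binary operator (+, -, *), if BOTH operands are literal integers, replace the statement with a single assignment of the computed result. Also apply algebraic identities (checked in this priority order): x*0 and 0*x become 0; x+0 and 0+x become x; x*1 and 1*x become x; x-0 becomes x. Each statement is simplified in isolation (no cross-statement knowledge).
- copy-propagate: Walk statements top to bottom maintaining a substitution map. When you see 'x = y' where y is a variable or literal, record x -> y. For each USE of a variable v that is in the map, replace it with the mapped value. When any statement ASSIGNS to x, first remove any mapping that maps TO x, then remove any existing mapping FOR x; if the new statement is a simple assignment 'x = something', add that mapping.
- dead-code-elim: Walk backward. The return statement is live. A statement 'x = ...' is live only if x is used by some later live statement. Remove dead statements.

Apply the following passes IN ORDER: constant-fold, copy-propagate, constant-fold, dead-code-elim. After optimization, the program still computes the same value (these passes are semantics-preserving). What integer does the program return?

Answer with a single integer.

Initial IR:
  x = 7
  d = 4
  v = 8 * 1
  a = 5 + 6
  u = v * a
  y = v
  z = 4
  return v
After constant-fold (8 stmts):
  x = 7
  d = 4
  v = 8
  a = 11
  u = v * a
  y = v
  z = 4
  return v
After copy-propagate (8 stmts):
  x = 7
  d = 4
  v = 8
  a = 11
  u = 8 * 11
  y = 8
  z = 4
  return 8
After constant-fold (8 stmts):
  x = 7
  d = 4
  v = 8
  a = 11
  u = 88
  y = 8
  z = 4
  return 8
After dead-code-elim (1 stmts):
  return 8
Evaluate:
  x = 7  =>  x = 7
  d = 4  =>  d = 4
  v = 8 * 1  =>  v = 8
  a = 5 + 6  =>  a = 11
  u = v * a  =>  u = 88
  y = v  =>  y = 8
  z = 4  =>  z = 4
  return v = 8

Answer: 8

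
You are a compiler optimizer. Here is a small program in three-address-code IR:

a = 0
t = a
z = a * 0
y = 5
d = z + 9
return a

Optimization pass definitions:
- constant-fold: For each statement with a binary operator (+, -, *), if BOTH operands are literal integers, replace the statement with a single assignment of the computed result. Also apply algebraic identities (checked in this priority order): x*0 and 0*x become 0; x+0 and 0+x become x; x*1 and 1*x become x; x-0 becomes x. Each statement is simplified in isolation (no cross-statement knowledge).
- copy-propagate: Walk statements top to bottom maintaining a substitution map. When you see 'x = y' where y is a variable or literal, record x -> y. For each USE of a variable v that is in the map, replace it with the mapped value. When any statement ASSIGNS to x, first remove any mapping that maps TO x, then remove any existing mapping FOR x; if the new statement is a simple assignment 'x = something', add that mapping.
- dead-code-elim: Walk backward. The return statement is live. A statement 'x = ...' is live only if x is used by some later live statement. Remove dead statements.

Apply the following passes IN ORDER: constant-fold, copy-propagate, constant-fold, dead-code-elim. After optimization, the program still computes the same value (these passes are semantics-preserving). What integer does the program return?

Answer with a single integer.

Answer: 0

Derivation:
Initial IR:
  a = 0
  t = a
  z = a * 0
  y = 5
  d = z + 9
  return a
After constant-fold (6 stmts):
  a = 0
  t = a
  z = 0
  y = 5
  d = z + 9
  return a
After copy-propagate (6 stmts):
  a = 0
  t = 0
  z = 0
  y = 5
  d = 0 + 9
  return 0
After constant-fold (6 stmts):
  a = 0
  t = 0
  z = 0
  y = 5
  d = 9
  return 0
After dead-code-elim (1 stmts):
  return 0
Evaluate:
  a = 0  =>  a = 0
  t = a  =>  t = 0
  z = a * 0  =>  z = 0
  y = 5  =>  y = 5
  d = z + 9  =>  d = 9
  return a = 0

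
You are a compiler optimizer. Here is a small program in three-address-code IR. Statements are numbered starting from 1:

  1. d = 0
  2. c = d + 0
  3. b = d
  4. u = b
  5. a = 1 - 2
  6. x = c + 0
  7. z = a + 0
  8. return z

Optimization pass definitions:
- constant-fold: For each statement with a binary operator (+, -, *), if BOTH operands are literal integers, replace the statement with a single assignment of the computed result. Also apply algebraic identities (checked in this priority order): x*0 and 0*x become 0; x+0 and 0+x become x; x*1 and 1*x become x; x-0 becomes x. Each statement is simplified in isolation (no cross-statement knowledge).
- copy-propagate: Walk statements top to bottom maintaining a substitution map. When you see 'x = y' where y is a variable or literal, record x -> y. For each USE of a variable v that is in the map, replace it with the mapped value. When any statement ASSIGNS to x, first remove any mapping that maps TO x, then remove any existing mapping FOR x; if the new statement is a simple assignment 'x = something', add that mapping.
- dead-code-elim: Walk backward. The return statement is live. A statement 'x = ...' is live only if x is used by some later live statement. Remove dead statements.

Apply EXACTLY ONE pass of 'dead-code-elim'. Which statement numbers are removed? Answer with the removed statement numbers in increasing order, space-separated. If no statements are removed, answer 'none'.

Backward liveness scan:
Stmt 1 'd = 0': DEAD (d not in live set [])
Stmt 2 'c = d + 0': DEAD (c not in live set [])
Stmt 3 'b = d': DEAD (b not in live set [])
Stmt 4 'u = b': DEAD (u not in live set [])
Stmt 5 'a = 1 - 2': KEEP (a is live); live-in = []
Stmt 6 'x = c + 0': DEAD (x not in live set ['a'])
Stmt 7 'z = a + 0': KEEP (z is live); live-in = ['a']
Stmt 8 'return z': KEEP (return); live-in = ['z']
Removed statement numbers: [1, 2, 3, 4, 6]
Surviving IR:
  a = 1 - 2
  z = a + 0
  return z

Answer: 1 2 3 4 6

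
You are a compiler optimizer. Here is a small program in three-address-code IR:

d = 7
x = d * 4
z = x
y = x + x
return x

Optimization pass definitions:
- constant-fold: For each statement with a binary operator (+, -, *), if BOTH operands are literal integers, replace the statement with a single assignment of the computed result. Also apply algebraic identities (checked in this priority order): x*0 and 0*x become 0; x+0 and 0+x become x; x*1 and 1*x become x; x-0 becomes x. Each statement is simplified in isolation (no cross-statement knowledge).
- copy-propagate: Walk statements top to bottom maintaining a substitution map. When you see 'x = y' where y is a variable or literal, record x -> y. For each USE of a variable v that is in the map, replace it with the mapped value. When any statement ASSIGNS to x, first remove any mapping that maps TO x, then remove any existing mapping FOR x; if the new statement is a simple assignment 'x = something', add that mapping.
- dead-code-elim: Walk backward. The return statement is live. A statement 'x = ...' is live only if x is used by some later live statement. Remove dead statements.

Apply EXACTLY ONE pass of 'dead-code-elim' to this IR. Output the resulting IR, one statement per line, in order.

Applying dead-code-elim statement-by-statement:
  [5] return x  -> KEEP (return); live=['x']
  [4] y = x + x  -> DEAD (y not live)
  [3] z = x  -> DEAD (z not live)
  [2] x = d * 4  -> KEEP; live=['d']
  [1] d = 7  -> KEEP; live=[]
Result (3 stmts):
  d = 7
  x = d * 4
  return x

Answer: d = 7
x = d * 4
return x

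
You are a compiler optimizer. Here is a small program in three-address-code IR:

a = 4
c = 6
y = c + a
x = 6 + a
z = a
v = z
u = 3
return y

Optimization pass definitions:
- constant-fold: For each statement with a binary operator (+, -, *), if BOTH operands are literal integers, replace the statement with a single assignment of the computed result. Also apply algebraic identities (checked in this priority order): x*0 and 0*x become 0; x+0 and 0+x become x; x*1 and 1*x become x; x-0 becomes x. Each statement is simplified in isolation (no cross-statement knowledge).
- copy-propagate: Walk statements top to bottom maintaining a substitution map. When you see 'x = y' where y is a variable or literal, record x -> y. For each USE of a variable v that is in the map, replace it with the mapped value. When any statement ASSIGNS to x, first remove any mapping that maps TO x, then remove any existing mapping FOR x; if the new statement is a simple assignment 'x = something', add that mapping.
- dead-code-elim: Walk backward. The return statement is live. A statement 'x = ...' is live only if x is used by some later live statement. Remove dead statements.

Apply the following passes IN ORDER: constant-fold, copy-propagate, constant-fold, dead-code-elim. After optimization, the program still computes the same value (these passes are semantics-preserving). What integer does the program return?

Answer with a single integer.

Initial IR:
  a = 4
  c = 6
  y = c + a
  x = 6 + a
  z = a
  v = z
  u = 3
  return y
After constant-fold (8 stmts):
  a = 4
  c = 6
  y = c + a
  x = 6 + a
  z = a
  v = z
  u = 3
  return y
After copy-propagate (8 stmts):
  a = 4
  c = 6
  y = 6 + 4
  x = 6 + 4
  z = 4
  v = 4
  u = 3
  return y
After constant-fold (8 stmts):
  a = 4
  c = 6
  y = 10
  x = 10
  z = 4
  v = 4
  u = 3
  return y
After dead-code-elim (2 stmts):
  y = 10
  return y
Evaluate:
  a = 4  =>  a = 4
  c = 6  =>  c = 6
  y = c + a  =>  y = 10
  x = 6 + a  =>  x = 10
  z = a  =>  z = 4
  v = z  =>  v = 4
  u = 3  =>  u = 3
  return y = 10

Answer: 10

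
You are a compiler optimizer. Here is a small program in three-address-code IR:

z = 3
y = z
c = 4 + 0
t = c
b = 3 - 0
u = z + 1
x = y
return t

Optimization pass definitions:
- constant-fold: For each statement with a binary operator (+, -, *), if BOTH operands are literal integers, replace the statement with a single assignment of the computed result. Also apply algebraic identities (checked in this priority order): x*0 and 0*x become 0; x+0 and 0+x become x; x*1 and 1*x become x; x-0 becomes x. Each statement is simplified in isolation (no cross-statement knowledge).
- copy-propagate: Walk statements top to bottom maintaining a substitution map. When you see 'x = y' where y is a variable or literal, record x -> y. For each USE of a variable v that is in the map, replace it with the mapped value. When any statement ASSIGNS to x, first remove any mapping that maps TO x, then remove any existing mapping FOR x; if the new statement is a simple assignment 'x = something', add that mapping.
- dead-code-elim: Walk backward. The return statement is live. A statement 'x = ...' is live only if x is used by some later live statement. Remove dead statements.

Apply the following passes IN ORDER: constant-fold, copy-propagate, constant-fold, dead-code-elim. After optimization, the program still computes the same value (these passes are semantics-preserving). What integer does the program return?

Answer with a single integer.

Answer: 4

Derivation:
Initial IR:
  z = 3
  y = z
  c = 4 + 0
  t = c
  b = 3 - 0
  u = z + 1
  x = y
  return t
After constant-fold (8 stmts):
  z = 3
  y = z
  c = 4
  t = c
  b = 3
  u = z + 1
  x = y
  return t
After copy-propagate (8 stmts):
  z = 3
  y = 3
  c = 4
  t = 4
  b = 3
  u = 3 + 1
  x = 3
  return 4
After constant-fold (8 stmts):
  z = 3
  y = 3
  c = 4
  t = 4
  b = 3
  u = 4
  x = 3
  return 4
After dead-code-elim (1 stmts):
  return 4
Evaluate:
  z = 3  =>  z = 3
  y = z  =>  y = 3
  c = 4 + 0  =>  c = 4
  t = c  =>  t = 4
  b = 3 - 0  =>  b = 3
  u = z + 1  =>  u = 4
  x = y  =>  x = 3
  return t = 4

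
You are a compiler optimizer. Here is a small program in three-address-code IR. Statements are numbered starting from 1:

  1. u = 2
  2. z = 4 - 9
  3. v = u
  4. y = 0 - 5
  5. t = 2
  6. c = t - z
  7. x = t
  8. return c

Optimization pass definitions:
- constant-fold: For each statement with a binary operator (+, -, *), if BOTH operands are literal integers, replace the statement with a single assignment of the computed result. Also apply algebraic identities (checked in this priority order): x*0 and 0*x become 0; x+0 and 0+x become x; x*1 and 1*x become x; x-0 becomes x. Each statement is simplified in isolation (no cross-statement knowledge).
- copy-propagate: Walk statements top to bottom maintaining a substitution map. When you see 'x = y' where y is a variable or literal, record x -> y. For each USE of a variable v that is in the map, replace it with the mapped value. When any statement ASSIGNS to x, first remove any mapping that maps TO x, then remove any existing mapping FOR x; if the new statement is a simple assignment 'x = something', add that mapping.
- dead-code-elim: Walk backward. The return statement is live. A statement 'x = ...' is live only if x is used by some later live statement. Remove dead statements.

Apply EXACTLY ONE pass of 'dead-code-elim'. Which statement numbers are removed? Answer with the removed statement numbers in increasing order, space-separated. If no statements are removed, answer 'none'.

Backward liveness scan:
Stmt 1 'u = 2': DEAD (u not in live set [])
Stmt 2 'z = 4 - 9': KEEP (z is live); live-in = []
Stmt 3 'v = u': DEAD (v not in live set ['z'])
Stmt 4 'y = 0 - 5': DEAD (y not in live set ['z'])
Stmt 5 't = 2': KEEP (t is live); live-in = ['z']
Stmt 6 'c = t - z': KEEP (c is live); live-in = ['t', 'z']
Stmt 7 'x = t': DEAD (x not in live set ['c'])
Stmt 8 'return c': KEEP (return); live-in = ['c']
Removed statement numbers: [1, 3, 4, 7]
Surviving IR:
  z = 4 - 9
  t = 2
  c = t - z
  return c

Answer: 1 3 4 7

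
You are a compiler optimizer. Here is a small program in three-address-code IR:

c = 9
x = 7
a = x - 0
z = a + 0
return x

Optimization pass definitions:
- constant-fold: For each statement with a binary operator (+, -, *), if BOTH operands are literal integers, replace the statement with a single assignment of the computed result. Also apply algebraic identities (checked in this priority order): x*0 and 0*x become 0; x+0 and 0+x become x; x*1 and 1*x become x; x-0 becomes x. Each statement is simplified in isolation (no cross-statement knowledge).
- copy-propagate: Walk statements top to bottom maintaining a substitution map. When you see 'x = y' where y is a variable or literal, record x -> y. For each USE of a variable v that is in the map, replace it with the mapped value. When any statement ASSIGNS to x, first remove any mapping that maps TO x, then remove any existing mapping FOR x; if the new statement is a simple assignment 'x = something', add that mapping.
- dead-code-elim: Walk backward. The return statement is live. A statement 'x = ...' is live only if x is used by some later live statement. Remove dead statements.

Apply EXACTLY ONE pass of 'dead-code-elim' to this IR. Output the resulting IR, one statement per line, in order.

Answer: x = 7
return x

Derivation:
Applying dead-code-elim statement-by-statement:
  [5] return x  -> KEEP (return); live=['x']
  [4] z = a + 0  -> DEAD (z not live)
  [3] a = x - 0  -> DEAD (a not live)
  [2] x = 7  -> KEEP; live=[]
  [1] c = 9  -> DEAD (c not live)
Result (2 stmts):
  x = 7
  return x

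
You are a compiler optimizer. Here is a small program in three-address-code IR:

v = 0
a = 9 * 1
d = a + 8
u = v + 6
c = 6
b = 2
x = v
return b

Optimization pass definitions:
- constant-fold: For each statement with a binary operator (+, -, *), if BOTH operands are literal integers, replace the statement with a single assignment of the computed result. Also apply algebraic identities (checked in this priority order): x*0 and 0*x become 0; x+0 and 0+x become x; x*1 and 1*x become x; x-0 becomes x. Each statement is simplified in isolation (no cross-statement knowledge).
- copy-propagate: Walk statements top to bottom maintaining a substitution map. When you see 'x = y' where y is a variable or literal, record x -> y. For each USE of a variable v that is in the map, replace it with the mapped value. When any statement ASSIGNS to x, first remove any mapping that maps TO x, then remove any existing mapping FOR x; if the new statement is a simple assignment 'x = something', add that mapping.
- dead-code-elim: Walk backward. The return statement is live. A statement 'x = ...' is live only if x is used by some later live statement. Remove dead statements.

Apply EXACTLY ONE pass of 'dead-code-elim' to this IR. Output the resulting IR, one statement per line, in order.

Answer: b = 2
return b

Derivation:
Applying dead-code-elim statement-by-statement:
  [8] return b  -> KEEP (return); live=['b']
  [7] x = v  -> DEAD (x not live)
  [6] b = 2  -> KEEP; live=[]
  [5] c = 6  -> DEAD (c not live)
  [4] u = v + 6  -> DEAD (u not live)
  [3] d = a + 8  -> DEAD (d not live)
  [2] a = 9 * 1  -> DEAD (a not live)
  [1] v = 0  -> DEAD (v not live)
Result (2 stmts):
  b = 2
  return b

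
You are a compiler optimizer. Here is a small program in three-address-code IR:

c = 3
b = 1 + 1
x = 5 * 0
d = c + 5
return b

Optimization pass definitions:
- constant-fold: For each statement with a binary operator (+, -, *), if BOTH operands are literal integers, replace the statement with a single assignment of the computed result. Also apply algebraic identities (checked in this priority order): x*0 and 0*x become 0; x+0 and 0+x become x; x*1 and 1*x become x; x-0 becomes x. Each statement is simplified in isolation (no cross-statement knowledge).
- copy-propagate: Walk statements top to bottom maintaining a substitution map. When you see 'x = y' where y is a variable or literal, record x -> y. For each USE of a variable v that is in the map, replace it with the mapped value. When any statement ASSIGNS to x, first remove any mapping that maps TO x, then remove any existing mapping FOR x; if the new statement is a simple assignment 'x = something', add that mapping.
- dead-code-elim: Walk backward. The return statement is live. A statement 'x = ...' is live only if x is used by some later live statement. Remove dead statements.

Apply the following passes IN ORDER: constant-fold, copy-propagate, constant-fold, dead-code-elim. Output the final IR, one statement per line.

Answer: return 2

Derivation:
Initial IR:
  c = 3
  b = 1 + 1
  x = 5 * 0
  d = c + 5
  return b
After constant-fold (5 stmts):
  c = 3
  b = 2
  x = 0
  d = c + 5
  return b
After copy-propagate (5 stmts):
  c = 3
  b = 2
  x = 0
  d = 3 + 5
  return 2
After constant-fold (5 stmts):
  c = 3
  b = 2
  x = 0
  d = 8
  return 2
After dead-code-elim (1 stmts):
  return 2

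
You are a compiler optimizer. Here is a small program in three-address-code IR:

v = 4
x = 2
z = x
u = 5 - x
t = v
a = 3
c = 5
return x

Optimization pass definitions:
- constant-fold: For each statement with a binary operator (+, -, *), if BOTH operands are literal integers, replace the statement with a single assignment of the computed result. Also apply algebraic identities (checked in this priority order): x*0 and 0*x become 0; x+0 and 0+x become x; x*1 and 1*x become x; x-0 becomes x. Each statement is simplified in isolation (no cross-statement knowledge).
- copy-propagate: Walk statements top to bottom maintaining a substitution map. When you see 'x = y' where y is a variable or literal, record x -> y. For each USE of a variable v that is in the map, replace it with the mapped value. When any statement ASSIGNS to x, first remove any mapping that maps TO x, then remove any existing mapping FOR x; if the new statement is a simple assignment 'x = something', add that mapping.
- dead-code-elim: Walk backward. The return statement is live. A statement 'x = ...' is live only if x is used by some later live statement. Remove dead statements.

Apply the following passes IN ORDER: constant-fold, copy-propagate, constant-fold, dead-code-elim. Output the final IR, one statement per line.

Initial IR:
  v = 4
  x = 2
  z = x
  u = 5 - x
  t = v
  a = 3
  c = 5
  return x
After constant-fold (8 stmts):
  v = 4
  x = 2
  z = x
  u = 5 - x
  t = v
  a = 3
  c = 5
  return x
After copy-propagate (8 stmts):
  v = 4
  x = 2
  z = 2
  u = 5 - 2
  t = 4
  a = 3
  c = 5
  return 2
After constant-fold (8 stmts):
  v = 4
  x = 2
  z = 2
  u = 3
  t = 4
  a = 3
  c = 5
  return 2
After dead-code-elim (1 stmts):
  return 2

Answer: return 2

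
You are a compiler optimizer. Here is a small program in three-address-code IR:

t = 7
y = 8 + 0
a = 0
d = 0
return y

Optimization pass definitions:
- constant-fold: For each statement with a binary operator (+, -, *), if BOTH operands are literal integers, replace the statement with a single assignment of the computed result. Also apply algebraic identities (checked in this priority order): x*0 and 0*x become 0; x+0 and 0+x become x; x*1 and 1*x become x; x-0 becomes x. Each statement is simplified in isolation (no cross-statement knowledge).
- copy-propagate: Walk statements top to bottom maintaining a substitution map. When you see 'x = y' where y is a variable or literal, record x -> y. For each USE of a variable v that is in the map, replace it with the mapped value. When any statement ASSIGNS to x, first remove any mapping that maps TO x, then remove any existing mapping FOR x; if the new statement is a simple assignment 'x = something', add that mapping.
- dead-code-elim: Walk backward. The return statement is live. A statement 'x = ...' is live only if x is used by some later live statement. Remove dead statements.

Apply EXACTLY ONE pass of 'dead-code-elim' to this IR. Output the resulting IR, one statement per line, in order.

Answer: y = 8 + 0
return y

Derivation:
Applying dead-code-elim statement-by-statement:
  [5] return y  -> KEEP (return); live=['y']
  [4] d = 0  -> DEAD (d not live)
  [3] a = 0  -> DEAD (a not live)
  [2] y = 8 + 0  -> KEEP; live=[]
  [1] t = 7  -> DEAD (t not live)
Result (2 stmts):
  y = 8 + 0
  return y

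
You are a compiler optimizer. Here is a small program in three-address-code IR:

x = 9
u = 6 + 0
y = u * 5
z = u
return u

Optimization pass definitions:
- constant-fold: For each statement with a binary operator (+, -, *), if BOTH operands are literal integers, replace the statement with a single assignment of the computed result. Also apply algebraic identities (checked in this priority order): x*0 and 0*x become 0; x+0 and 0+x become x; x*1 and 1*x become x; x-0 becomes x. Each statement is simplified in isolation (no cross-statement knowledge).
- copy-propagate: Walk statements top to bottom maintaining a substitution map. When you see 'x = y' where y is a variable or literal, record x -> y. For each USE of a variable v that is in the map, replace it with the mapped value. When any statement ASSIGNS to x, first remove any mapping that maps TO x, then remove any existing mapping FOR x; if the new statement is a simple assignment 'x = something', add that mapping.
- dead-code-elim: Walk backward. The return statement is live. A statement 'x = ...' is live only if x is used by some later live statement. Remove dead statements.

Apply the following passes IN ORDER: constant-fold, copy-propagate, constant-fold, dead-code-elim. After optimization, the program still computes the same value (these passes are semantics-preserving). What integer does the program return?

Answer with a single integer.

Answer: 6

Derivation:
Initial IR:
  x = 9
  u = 6 + 0
  y = u * 5
  z = u
  return u
After constant-fold (5 stmts):
  x = 9
  u = 6
  y = u * 5
  z = u
  return u
After copy-propagate (5 stmts):
  x = 9
  u = 6
  y = 6 * 5
  z = 6
  return 6
After constant-fold (5 stmts):
  x = 9
  u = 6
  y = 30
  z = 6
  return 6
After dead-code-elim (1 stmts):
  return 6
Evaluate:
  x = 9  =>  x = 9
  u = 6 + 0  =>  u = 6
  y = u * 5  =>  y = 30
  z = u  =>  z = 6
  return u = 6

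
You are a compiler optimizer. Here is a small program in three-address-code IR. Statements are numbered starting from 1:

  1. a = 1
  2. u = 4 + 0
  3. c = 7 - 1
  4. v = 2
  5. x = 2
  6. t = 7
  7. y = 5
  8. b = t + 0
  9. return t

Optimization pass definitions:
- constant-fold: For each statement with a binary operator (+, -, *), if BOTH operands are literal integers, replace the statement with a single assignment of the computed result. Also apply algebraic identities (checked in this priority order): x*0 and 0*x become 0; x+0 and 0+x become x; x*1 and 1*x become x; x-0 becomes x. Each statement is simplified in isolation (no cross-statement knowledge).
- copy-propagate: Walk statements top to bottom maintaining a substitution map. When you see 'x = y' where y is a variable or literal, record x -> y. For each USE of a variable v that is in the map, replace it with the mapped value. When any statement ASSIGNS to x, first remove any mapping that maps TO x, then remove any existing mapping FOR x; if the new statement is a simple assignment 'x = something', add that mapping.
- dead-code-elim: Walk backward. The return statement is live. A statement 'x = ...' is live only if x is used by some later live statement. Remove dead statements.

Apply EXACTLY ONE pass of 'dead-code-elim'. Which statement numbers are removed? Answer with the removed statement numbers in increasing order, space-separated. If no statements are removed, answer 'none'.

Backward liveness scan:
Stmt 1 'a = 1': DEAD (a not in live set [])
Stmt 2 'u = 4 + 0': DEAD (u not in live set [])
Stmt 3 'c = 7 - 1': DEAD (c not in live set [])
Stmt 4 'v = 2': DEAD (v not in live set [])
Stmt 5 'x = 2': DEAD (x not in live set [])
Stmt 6 't = 7': KEEP (t is live); live-in = []
Stmt 7 'y = 5': DEAD (y not in live set ['t'])
Stmt 8 'b = t + 0': DEAD (b not in live set ['t'])
Stmt 9 'return t': KEEP (return); live-in = ['t']
Removed statement numbers: [1, 2, 3, 4, 5, 7, 8]
Surviving IR:
  t = 7
  return t

Answer: 1 2 3 4 5 7 8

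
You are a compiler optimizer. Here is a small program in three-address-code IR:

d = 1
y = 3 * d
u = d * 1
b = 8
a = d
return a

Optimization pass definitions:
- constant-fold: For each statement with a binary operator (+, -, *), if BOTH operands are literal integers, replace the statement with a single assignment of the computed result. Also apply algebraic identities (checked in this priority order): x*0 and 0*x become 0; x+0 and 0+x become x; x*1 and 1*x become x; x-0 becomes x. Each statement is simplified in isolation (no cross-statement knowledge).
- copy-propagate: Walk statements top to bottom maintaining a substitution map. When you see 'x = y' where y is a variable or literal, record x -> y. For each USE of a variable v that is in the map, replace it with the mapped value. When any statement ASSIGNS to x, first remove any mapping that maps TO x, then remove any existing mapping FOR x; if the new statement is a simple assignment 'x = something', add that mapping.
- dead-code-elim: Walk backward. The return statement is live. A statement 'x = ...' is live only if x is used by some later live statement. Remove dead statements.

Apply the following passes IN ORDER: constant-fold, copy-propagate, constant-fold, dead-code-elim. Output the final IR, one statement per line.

Initial IR:
  d = 1
  y = 3 * d
  u = d * 1
  b = 8
  a = d
  return a
After constant-fold (6 stmts):
  d = 1
  y = 3 * d
  u = d
  b = 8
  a = d
  return a
After copy-propagate (6 stmts):
  d = 1
  y = 3 * 1
  u = 1
  b = 8
  a = 1
  return 1
After constant-fold (6 stmts):
  d = 1
  y = 3
  u = 1
  b = 8
  a = 1
  return 1
After dead-code-elim (1 stmts):
  return 1

Answer: return 1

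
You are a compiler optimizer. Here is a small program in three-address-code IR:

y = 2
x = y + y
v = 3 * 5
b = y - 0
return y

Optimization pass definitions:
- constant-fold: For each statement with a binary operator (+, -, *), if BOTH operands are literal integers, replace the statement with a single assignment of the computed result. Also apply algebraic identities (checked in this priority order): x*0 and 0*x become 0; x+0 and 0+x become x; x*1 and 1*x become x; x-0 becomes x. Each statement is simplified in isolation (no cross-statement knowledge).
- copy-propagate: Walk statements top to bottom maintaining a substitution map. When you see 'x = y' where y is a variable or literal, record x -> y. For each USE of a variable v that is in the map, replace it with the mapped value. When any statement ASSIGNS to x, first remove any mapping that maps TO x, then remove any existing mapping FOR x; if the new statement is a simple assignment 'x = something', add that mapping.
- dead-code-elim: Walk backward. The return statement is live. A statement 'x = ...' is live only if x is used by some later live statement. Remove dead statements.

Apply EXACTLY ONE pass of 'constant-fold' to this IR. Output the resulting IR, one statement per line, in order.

Applying constant-fold statement-by-statement:
  [1] y = 2  (unchanged)
  [2] x = y + y  (unchanged)
  [3] v = 3 * 5  -> v = 15
  [4] b = y - 0  -> b = y
  [5] return y  (unchanged)
Result (5 stmts):
  y = 2
  x = y + y
  v = 15
  b = y
  return y

Answer: y = 2
x = y + y
v = 15
b = y
return y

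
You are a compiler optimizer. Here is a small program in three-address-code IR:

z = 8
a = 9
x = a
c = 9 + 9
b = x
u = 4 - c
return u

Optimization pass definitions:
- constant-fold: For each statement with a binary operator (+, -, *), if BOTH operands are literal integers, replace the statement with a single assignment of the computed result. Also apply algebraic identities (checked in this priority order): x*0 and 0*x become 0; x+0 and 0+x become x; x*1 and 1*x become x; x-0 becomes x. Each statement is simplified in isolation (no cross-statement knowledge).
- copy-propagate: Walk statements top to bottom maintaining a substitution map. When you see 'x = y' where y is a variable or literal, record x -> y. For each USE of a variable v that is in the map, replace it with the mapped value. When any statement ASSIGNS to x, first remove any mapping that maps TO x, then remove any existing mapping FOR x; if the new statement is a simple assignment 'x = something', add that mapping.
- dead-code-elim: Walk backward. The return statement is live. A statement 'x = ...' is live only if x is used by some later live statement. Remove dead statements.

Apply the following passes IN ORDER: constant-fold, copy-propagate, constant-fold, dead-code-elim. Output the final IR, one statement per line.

Initial IR:
  z = 8
  a = 9
  x = a
  c = 9 + 9
  b = x
  u = 4 - c
  return u
After constant-fold (7 stmts):
  z = 8
  a = 9
  x = a
  c = 18
  b = x
  u = 4 - c
  return u
After copy-propagate (7 stmts):
  z = 8
  a = 9
  x = 9
  c = 18
  b = 9
  u = 4 - 18
  return u
After constant-fold (7 stmts):
  z = 8
  a = 9
  x = 9
  c = 18
  b = 9
  u = -14
  return u
After dead-code-elim (2 stmts):
  u = -14
  return u

Answer: u = -14
return u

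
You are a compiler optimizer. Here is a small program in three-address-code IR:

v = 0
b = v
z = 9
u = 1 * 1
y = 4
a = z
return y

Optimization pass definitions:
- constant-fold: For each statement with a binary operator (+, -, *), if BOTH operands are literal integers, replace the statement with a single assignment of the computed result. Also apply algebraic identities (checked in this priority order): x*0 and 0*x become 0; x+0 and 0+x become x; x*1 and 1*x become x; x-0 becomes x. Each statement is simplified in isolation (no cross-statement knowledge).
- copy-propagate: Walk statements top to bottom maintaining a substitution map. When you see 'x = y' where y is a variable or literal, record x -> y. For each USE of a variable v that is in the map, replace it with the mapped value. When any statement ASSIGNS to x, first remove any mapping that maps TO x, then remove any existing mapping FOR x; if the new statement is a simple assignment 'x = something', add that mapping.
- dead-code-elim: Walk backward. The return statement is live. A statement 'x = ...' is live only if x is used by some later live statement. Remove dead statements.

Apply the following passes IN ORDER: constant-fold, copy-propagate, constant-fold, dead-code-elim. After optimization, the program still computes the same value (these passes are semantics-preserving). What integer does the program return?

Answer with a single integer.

Initial IR:
  v = 0
  b = v
  z = 9
  u = 1 * 1
  y = 4
  a = z
  return y
After constant-fold (7 stmts):
  v = 0
  b = v
  z = 9
  u = 1
  y = 4
  a = z
  return y
After copy-propagate (7 stmts):
  v = 0
  b = 0
  z = 9
  u = 1
  y = 4
  a = 9
  return 4
After constant-fold (7 stmts):
  v = 0
  b = 0
  z = 9
  u = 1
  y = 4
  a = 9
  return 4
After dead-code-elim (1 stmts):
  return 4
Evaluate:
  v = 0  =>  v = 0
  b = v  =>  b = 0
  z = 9  =>  z = 9
  u = 1 * 1  =>  u = 1
  y = 4  =>  y = 4
  a = z  =>  a = 9
  return y = 4

Answer: 4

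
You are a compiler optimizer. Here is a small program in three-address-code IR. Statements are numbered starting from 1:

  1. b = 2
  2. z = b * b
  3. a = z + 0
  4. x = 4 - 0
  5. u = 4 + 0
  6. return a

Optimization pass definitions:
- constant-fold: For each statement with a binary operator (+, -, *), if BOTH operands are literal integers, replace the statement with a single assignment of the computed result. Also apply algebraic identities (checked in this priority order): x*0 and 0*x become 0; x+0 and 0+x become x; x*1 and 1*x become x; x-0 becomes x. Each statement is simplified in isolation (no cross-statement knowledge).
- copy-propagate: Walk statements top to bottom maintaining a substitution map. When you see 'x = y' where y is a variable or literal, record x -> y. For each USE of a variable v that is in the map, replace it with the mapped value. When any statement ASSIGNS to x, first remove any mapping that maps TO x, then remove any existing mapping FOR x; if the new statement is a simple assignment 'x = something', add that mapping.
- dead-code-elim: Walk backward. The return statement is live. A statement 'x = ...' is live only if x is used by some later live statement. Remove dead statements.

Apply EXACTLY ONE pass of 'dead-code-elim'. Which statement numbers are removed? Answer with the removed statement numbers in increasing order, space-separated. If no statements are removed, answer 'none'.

Answer: 4 5

Derivation:
Backward liveness scan:
Stmt 1 'b = 2': KEEP (b is live); live-in = []
Stmt 2 'z = b * b': KEEP (z is live); live-in = ['b']
Stmt 3 'a = z + 0': KEEP (a is live); live-in = ['z']
Stmt 4 'x = 4 - 0': DEAD (x not in live set ['a'])
Stmt 5 'u = 4 + 0': DEAD (u not in live set ['a'])
Stmt 6 'return a': KEEP (return); live-in = ['a']
Removed statement numbers: [4, 5]
Surviving IR:
  b = 2
  z = b * b
  a = z + 0
  return a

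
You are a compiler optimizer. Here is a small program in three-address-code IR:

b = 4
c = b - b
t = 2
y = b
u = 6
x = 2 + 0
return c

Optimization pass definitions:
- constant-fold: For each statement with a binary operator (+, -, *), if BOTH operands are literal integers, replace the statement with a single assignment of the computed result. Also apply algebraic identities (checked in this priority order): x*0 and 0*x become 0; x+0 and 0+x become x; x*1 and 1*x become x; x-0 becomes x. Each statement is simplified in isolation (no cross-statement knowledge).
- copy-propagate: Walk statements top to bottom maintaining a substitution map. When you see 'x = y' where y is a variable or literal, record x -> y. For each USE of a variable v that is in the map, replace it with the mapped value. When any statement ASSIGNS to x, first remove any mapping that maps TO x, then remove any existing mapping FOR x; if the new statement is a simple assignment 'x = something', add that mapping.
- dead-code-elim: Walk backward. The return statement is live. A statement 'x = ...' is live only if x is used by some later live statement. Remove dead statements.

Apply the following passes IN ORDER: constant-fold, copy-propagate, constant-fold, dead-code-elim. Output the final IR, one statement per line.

Answer: c = 0
return c

Derivation:
Initial IR:
  b = 4
  c = b - b
  t = 2
  y = b
  u = 6
  x = 2 + 0
  return c
After constant-fold (7 stmts):
  b = 4
  c = b - b
  t = 2
  y = b
  u = 6
  x = 2
  return c
After copy-propagate (7 stmts):
  b = 4
  c = 4 - 4
  t = 2
  y = 4
  u = 6
  x = 2
  return c
After constant-fold (7 stmts):
  b = 4
  c = 0
  t = 2
  y = 4
  u = 6
  x = 2
  return c
After dead-code-elim (2 stmts):
  c = 0
  return c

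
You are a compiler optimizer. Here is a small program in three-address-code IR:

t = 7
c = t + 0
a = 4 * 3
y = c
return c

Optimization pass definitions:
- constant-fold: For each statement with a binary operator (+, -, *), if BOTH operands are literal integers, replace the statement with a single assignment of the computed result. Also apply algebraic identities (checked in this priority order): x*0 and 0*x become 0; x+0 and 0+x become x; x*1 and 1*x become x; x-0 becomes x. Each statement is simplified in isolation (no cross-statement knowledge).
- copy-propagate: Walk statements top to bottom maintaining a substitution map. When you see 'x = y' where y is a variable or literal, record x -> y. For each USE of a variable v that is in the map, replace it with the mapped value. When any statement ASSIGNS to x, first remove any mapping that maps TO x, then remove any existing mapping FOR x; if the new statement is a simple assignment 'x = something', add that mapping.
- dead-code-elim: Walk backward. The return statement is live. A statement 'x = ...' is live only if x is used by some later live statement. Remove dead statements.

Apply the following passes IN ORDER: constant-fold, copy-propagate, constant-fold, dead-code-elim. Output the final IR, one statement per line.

Initial IR:
  t = 7
  c = t + 0
  a = 4 * 3
  y = c
  return c
After constant-fold (5 stmts):
  t = 7
  c = t
  a = 12
  y = c
  return c
After copy-propagate (5 stmts):
  t = 7
  c = 7
  a = 12
  y = 7
  return 7
After constant-fold (5 stmts):
  t = 7
  c = 7
  a = 12
  y = 7
  return 7
After dead-code-elim (1 stmts):
  return 7

Answer: return 7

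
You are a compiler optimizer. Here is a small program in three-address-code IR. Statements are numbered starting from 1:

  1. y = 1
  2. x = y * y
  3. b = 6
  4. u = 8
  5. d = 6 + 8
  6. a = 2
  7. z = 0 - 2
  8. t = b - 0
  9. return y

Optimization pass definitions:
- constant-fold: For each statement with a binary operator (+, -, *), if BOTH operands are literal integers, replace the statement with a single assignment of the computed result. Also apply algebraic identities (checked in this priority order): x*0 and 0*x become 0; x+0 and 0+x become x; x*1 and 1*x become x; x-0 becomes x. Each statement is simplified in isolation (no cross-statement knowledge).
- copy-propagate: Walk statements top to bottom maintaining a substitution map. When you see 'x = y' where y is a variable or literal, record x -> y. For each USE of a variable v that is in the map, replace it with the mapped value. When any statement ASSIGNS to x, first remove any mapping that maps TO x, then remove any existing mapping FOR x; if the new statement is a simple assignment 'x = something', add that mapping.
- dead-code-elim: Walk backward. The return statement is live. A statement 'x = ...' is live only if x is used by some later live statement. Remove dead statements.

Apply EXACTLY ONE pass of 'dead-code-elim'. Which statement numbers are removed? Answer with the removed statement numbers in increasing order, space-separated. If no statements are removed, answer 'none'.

Answer: 2 3 4 5 6 7 8

Derivation:
Backward liveness scan:
Stmt 1 'y = 1': KEEP (y is live); live-in = []
Stmt 2 'x = y * y': DEAD (x not in live set ['y'])
Stmt 3 'b = 6': DEAD (b not in live set ['y'])
Stmt 4 'u = 8': DEAD (u not in live set ['y'])
Stmt 5 'd = 6 + 8': DEAD (d not in live set ['y'])
Stmt 6 'a = 2': DEAD (a not in live set ['y'])
Stmt 7 'z = 0 - 2': DEAD (z not in live set ['y'])
Stmt 8 't = b - 0': DEAD (t not in live set ['y'])
Stmt 9 'return y': KEEP (return); live-in = ['y']
Removed statement numbers: [2, 3, 4, 5, 6, 7, 8]
Surviving IR:
  y = 1
  return y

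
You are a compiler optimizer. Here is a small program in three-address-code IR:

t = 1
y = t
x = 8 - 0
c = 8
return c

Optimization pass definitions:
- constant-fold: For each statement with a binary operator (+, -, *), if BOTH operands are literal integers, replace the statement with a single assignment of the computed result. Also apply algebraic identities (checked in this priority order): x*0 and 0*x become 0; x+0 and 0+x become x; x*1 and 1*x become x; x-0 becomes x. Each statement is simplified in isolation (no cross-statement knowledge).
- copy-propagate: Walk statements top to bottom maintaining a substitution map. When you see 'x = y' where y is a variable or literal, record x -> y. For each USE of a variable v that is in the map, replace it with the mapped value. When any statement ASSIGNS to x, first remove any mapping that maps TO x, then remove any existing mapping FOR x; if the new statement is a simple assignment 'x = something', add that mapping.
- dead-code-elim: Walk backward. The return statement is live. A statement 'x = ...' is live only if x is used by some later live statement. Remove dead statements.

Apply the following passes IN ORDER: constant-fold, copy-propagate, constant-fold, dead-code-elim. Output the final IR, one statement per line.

Initial IR:
  t = 1
  y = t
  x = 8 - 0
  c = 8
  return c
After constant-fold (5 stmts):
  t = 1
  y = t
  x = 8
  c = 8
  return c
After copy-propagate (5 stmts):
  t = 1
  y = 1
  x = 8
  c = 8
  return 8
After constant-fold (5 stmts):
  t = 1
  y = 1
  x = 8
  c = 8
  return 8
After dead-code-elim (1 stmts):
  return 8

Answer: return 8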